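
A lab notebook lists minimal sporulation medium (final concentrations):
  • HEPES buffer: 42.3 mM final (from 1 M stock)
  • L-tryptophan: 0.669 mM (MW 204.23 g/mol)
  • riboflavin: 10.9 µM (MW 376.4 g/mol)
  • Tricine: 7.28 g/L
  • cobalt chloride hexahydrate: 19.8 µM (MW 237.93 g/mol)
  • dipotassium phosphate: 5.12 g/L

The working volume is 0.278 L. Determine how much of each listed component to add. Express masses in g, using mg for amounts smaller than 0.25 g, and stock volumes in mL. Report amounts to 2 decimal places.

HEPES buffer 11.76 mL; L-tryptophan 37.98 mg; riboflavin 1.14 mg; Tricine 2.02 g; cobalt chloride hexahydrate 1.31 mg; dipotassium phosphate 1.42 g

Working volume: 0.278 L.
HEPES buffer: V = C2·V2/C1 = 42.3 mM × 278 mL ÷ 1000 mM = 11.76 mL
L-tryptophan: 0.669 mmol/L × 204.23 mg/mmol × 0.278 L = 37.98 mg
riboflavin: 10.9 µmol/L × 376.4 g/mol × 0.278 L ÷ 1000 = 1.14 mg
Tricine: 7.28 g/L × 0.278 L = 2.02 g
cobalt chloride hexahydrate: 19.8 µmol/L × 237.93 g/mol × 0.278 L ÷ 1000 = 1.31 mg
dipotassium phosphate: 5.12 g/L × 0.278 L = 1.42 g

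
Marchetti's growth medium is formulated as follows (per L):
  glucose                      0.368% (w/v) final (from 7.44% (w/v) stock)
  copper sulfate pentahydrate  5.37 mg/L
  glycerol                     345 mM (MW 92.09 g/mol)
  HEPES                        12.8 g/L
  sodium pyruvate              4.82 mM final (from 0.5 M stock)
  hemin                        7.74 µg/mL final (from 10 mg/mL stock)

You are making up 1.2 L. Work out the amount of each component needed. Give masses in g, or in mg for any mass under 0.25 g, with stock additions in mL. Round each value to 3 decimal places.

glucose 59.355 mL; copper sulfate pentahydrate 6.444 mg; glycerol 38.125 g; HEPES 15.360 g; sodium pyruvate 11.568 mL; hemin 0.929 mL

Scale factor relative to 1 L: 1.2.
glucose: dilute stock: 0.368% ÷ 7.44% × 1200 mL = 59.355 mL
copper sulfate pentahydrate: 5.37 mg/L × 1.2 L = 6.444 mg
glycerol: 345 mmol/L × 92.09 g/mol × 1.2 L ÷ 1000 = 38.125 g
HEPES: 12.8 g/L × 1.2 L = 15.360 g
sodium pyruvate: C1V1 = C2V2 → 4.82 mM × 1200 mL ÷ 500 mM = 11.568 mL
hemin: C1V1 = C2V2 → 7.74 µg/mL × 1200 mL ÷ 10000 µg/mL = 0.929 mL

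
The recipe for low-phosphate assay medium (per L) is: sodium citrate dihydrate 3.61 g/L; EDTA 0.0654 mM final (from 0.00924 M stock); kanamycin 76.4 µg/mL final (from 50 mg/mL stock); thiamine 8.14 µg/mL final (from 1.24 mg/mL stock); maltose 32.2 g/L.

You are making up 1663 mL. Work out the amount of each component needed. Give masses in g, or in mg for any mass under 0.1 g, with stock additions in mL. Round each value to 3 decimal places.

sodium citrate dihydrate 6.003 g; EDTA 11.771 mL; kanamycin 2.541 mL; thiamine 10.917 mL; maltose 53.549 g

Target volume = 1663 mL = 1.663 L.
sodium citrate dihydrate: 3.61 g/L × 1.663 L = 6.003 g
EDTA: V = C2·V2/C1 = 0.0654 mM × 1663 mL ÷ 9.24 mM = 11.771 mL
kanamycin: V = C2·V2/C1 = 76.4 µg/mL × 1663 mL ÷ 50000 µg/mL = 2.541 mL
thiamine: C1V1 = C2V2 → 8.14 µg/mL × 1663 mL ÷ 1240 µg/mL = 10.917 mL
maltose: 32.2 g/L × 1.663 L = 53.549 g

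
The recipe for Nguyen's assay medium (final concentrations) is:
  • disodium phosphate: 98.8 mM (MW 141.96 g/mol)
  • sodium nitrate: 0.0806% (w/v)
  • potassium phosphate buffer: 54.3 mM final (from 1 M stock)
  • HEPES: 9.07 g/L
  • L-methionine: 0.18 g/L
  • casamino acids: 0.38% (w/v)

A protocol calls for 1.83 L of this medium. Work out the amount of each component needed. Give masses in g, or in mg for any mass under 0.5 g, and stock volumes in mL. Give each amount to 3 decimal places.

Scale factor relative to 1 L: 1.83.
disodium phosphate: 98.8 mmol/L × 141.96 g/mol × 1.83 L ÷ 1000 = 25.667 g
sodium nitrate: 0.0806% w/v = 0.806 g/L → 0.806 × 1.83 L = 1.475 g
potassium phosphate buffer: V = C2·V2/C1 = 54.3 mM × 1830 mL ÷ 1000 mM = 99.369 mL
HEPES: 9.07 g/L × 1.83 L = 16.598 g
L-methionine: 0.18 g/L × 1.83 L = 0.3294 g = 329.400 mg
casamino acids: 0.38 g per 100 mL × 1830 mL ÷ 100 = 6.954 g

disodium phosphate 25.667 g; sodium nitrate 1.475 g; potassium phosphate buffer 99.369 mL; HEPES 16.598 g; L-methionine 329.400 mg; casamino acids 6.954 g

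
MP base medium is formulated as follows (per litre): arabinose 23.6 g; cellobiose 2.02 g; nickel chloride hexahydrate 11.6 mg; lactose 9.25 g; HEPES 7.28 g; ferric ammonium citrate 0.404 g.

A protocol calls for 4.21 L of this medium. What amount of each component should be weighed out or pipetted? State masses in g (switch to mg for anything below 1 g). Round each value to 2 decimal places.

arabinose 99.36 g; cellobiose 8.50 g; nickel chloride hexahydrate 48.84 mg; lactose 38.94 g; HEPES 30.65 g; ferric ammonium citrate 1.70 g

Scale factor = 4210 mL / 1000 mL = 4.21.
arabinose: 23.6 g × (4210 mL / 1000 mL) = 99.36 g
cellobiose: 2.02 g × (4210 mL / 1000 mL) = 8.50 g
nickel chloride hexahydrate: 11.6 mg × (4210 mL / 1000 mL) = 48.84 mg
lactose: 9.25 g × (4210 mL / 1000 mL) = 38.94 g
HEPES: 7.28 g × (4210 mL / 1000 mL) = 30.65 g
ferric ammonium citrate: 0.404 g × (4210 mL / 1000 mL) = 1.70 g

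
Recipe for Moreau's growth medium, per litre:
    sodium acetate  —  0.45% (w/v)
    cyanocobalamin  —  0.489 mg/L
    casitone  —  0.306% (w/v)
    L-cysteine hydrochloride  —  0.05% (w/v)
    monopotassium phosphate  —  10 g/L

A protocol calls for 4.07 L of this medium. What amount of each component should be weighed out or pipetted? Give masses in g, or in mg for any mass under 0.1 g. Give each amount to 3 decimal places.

Working volume: 4.07 L.
sodium acetate: 0.45 g per 100 mL × 4070 mL ÷ 100 = 18.315 g
cyanocobalamin: 0.489 mg/L × 4.07 L = 1.990 mg
casitone: 0.306% w/v = 3.06 g/L → 3.06 × 4.07 L = 12.454 g
L-cysteine hydrochloride: 0.05% w/v = 0.5 g/L → 0.5 × 4.07 L = 2.035 g
monopotassium phosphate: 10 g/L × 4.07 L = 40.700 g

sodium acetate 18.315 g; cyanocobalamin 1.990 mg; casitone 12.454 g; L-cysteine hydrochloride 2.035 g; monopotassium phosphate 40.700 g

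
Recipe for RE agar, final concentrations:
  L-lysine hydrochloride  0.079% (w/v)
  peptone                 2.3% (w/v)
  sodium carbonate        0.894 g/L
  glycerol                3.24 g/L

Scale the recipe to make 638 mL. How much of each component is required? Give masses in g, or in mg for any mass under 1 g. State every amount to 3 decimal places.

L-lysine hydrochloride 504.020 mg; peptone 14.674 g; sodium carbonate 570.372 mg; glycerol 2.067 g

Scale factor relative to 1 L: 0.638.
L-lysine hydrochloride: 0.079% w/v = 0.79 g/L → 0.79 × 0.638 L = 0.50402 g = 504.020 mg
peptone: 2.3 g per 100 mL × 638 mL ÷ 100 = 14.674 g
sodium carbonate: 0.894 g/L × 0.638 L = 0.570372 g = 570.372 mg
glycerol: 3.24 g/L × 0.638 L = 2.067 g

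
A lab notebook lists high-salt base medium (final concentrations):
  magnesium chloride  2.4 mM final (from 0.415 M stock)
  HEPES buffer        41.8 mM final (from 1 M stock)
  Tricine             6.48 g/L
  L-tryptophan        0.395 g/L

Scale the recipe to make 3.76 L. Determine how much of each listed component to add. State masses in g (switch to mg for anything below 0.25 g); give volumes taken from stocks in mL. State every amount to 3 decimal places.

magnesium chloride 21.745 mL; HEPES buffer 157.168 mL; Tricine 24.365 g; L-tryptophan 1.485 g

Scale factor relative to 1 L: 3.76.
magnesium chloride: C1V1 = C2V2 → 2.4 mM × 3760 mL ÷ 415 mM = 21.745 mL
HEPES buffer: V = C2·V2/C1 = 41.8 mM × 3760 mL ÷ 1000 mM = 157.168 mL
Tricine: 6.48 g/L × 3.76 L = 24.365 g
L-tryptophan: 0.395 g/L × 3.76 L = 1.485 g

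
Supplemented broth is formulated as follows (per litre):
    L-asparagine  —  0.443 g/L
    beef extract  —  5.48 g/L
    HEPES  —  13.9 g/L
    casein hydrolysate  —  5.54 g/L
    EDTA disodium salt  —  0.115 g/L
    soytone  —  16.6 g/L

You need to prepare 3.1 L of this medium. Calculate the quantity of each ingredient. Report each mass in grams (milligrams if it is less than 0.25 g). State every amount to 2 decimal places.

Working volume: 3.1 L.
L-asparagine: 0.443 g/L × 3.1 L = 1.37 g
beef extract: 5.48 g/L × 3.1 L = 16.99 g
HEPES: 13.9 g/L × 3.1 L = 43.09 g
casein hydrolysate: 5.54 g/L × 3.1 L = 17.17 g
EDTA disodium salt: 0.115 g/L × 3.1 L = 0.36 g
soytone: 16.6 g/L × 3.1 L = 51.46 g

L-asparagine 1.37 g; beef extract 16.99 g; HEPES 43.09 g; casein hydrolysate 17.17 g; EDTA disodium salt 0.36 g; soytone 51.46 g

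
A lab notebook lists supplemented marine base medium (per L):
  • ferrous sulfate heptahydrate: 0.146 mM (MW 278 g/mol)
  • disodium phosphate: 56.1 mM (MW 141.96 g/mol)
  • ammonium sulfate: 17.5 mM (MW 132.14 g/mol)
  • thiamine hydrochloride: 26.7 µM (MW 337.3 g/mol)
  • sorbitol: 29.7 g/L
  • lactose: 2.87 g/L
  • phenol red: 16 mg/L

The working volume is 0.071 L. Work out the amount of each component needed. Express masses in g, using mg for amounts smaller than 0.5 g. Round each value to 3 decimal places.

Working volume: 0.071 L.
ferrous sulfate heptahydrate: 0.146 mmol/L × 278 mg/mmol × 0.071 L = 2.882 mg
disodium phosphate: 56.1 mmol/L × 141.96 g/mol × 0.071 L ÷ 1000 = 0.565 g
ammonium sulfate: 17.5 mmol/L × 132.14 mg/mmol × 0.071 L = 164.184 mg
thiamine hydrochloride: 26.7 µmol/L × 337.3 g/mol × 0.071 L ÷ 1000 = 0.639 mg
sorbitol: 29.7 g/L × 0.071 L = 2.109 g
lactose: 2.87 g/L × 0.071 L = 0.20377 g = 203.770 mg
phenol red: 16 mg/L × 0.071 L = 1.136 mg

ferrous sulfate heptahydrate 2.882 mg; disodium phosphate 0.565 g; ammonium sulfate 164.184 mg; thiamine hydrochloride 0.639 mg; sorbitol 2.109 g; lactose 203.770 mg; phenol red 1.136 mg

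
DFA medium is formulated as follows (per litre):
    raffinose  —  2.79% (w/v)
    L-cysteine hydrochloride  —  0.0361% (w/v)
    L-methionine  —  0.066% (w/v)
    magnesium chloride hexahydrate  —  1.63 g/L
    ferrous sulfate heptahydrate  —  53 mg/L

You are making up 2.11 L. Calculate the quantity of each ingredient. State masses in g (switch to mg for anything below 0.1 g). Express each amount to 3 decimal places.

raffinose 58.869 g; L-cysteine hydrochloride 0.762 g; L-methionine 1.393 g; magnesium chloride hexahydrate 3.439 g; ferrous sulfate heptahydrate 0.112 g

Working volume: 2.11 L.
raffinose: 2.79% w/v = 27.9 g/L → 27.9 × 2.11 L = 58.869 g
L-cysteine hydrochloride: 0.0361% w/v = 0.361 g/L → 0.361 × 2.11 L = 0.762 g
L-methionine: 0.066 g per 100 mL × 2110 mL ÷ 100 = 1.393 g
magnesium chloride hexahydrate: 1.63 g/L × 2.11 L = 3.439 g
ferrous sulfate heptahydrate: 53 mg/L × 2.11 L = 111.83 mg = 0.112 g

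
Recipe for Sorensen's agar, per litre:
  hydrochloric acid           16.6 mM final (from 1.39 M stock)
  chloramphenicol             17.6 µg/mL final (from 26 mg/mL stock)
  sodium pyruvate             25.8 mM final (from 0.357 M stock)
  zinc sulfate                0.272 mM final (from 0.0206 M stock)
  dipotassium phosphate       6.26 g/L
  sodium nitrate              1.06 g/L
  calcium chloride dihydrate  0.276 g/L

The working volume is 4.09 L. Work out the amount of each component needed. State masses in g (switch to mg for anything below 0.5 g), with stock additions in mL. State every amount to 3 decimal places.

Working volume: 4.09 L.
hydrochloric acid: dilute stock: 16.6 mM × 4090 mL ÷ 1390 mM = 48.845 mL
chloramphenicol: dilute stock: 17.6 µg/mL × 4090 mL ÷ 26000 µg/mL = 2.769 mL
sodium pyruvate: V = C2·V2/C1 = 25.8 mM × 4090 mL ÷ 357 mM = 295.580 mL
zinc sulfate: C1V1 = C2V2 → 0.272 mM × 4090 mL ÷ 20.6 mM = 54.004 mL
dipotassium phosphate: 6.26 g/L × 4.09 L = 25.603 g
sodium nitrate: 1.06 g/L × 4.09 L = 4.335 g
calcium chloride dihydrate: 0.276 g/L × 4.09 L = 1.129 g

hydrochloric acid 48.845 mL; chloramphenicol 2.769 mL; sodium pyruvate 295.580 mL; zinc sulfate 54.004 mL; dipotassium phosphate 25.603 g; sodium nitrate 4.335 g; calcium chloride dihydrate 1.129 g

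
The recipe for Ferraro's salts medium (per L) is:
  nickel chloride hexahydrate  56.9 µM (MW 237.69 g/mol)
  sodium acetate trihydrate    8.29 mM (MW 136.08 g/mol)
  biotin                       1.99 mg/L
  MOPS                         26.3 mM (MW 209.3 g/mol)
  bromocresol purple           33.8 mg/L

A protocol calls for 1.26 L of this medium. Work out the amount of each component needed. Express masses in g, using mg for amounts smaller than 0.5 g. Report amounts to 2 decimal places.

Working volume: 1.26 L.
nickel chloride hexahydrate: 56.9 µmol/L × 237.69 g/mol × 1.26 L ÷ 1000 = 17.04 mg
sodium acetate trihydrate: 8.29 mmol/L × 136.08 g/mol × 1.26 L ÷ 1000 = 1.42 g
biotin: 1.99 mg/L × 1.26 L = 2.51 mg
MOPS: 26.3 mmol/L × 209.3 g/mol × 1.26 L ÷ 1000 = 6.94 g
bromocresol purple: 33.8 mg/L × 1.26 L = 42.59 mg

nickel chloride hexahydrate 17.04 mg; sodium acetate trihydrate 1.42 g; biotin 2.51 mg; MOPS 6.94 g; bromocresol purple 42.59 mg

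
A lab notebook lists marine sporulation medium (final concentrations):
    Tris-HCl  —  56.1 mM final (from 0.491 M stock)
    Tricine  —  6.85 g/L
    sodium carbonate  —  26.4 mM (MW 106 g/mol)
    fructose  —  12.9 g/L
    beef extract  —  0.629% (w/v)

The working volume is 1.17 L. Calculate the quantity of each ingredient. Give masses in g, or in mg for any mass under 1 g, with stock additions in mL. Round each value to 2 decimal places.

Tris-HCl 133.68 mL; Tricine 8.01 g; sodium carbonate 3.27 g; fructose 15.09 g; beef extract 7.36 g

Scale factor relative to 1 L: 1.17.
Tris-HCl: dilute stock: 56.1 mM × 1170 mL ÷ 491 mM = 133.68 mL
Tricine: 6.85 g/L × 1.17 L = 8.01 g
sodium carbonate: 26.4 mmol/L × 106 g/mol × 1.17 L ÷ 1000 = 3.27 g
fructose: 12.9 g/L × 1.17 L = 15.09 g
beef extract: 0.629 g per 100 mL × 1170 mL ÷ 100 = 7.36 g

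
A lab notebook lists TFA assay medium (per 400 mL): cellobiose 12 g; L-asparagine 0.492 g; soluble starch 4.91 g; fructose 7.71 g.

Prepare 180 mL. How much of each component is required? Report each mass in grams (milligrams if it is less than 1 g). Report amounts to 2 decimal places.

Ratio of target to recipe volume: 180 / 400 = 0.45.
cellobiose: 12 g × (180 mL / 400 mL) = 5.40 g
L-asparagine: 0.492 g × (180 mL / 400 mL) = 0.2214 g = 221.40 mg
soluble starch: 4.91 g × (180 mL / 400 mL) = 2.21 g
fructose: 7.71 g × (180 mL / 400 mL) = 3.47 g

cellobiose 5.40 g; L-asparagine 221.40 mg; soluble starch 2.21 g; fructose 3.47 g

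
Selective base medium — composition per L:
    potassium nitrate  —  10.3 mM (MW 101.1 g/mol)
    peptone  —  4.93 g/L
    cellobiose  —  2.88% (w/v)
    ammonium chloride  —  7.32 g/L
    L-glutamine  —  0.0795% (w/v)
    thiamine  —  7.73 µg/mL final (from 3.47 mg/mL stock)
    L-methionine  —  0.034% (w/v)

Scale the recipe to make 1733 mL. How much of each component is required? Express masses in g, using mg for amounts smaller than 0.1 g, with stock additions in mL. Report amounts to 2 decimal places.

potassium nitrate 1.80 g; peptone 8.54 g; cellobiose 49.91 g; ammonium chloride 12.69 g; L-glutamine 1.38 g; thiamine 3.86 mL; L-methionine 0.59 g

Target volume = 1733 mL = 1.733 L.
potassium nitrate: 10.3 mmol/L × 101.1 g/mol × 1.733 L ÷ 1000 = 1.80 g
peptone: 4.93 g/L × 1.733 L = 8.54 g
cellobiose: 2.88% w/v = 28.8 g/L → 28.8 × 1.733 L = 49.91 g
ammonium chloride: 7.32 g/L × 1.733 L = 12.69 g
L-glutamine: 0.0795% w/v = 0.795 g/L → 0.795 × 1.733 L = 1.38 g
thiamine: dilute stock: 7.73 µg/mL × 1733 mL ÷ 3470 µg/mL = 3.86 mL
L-methionine: 0.034 g per 100 mL × 1733 mL ÷ 100 = 0.59 g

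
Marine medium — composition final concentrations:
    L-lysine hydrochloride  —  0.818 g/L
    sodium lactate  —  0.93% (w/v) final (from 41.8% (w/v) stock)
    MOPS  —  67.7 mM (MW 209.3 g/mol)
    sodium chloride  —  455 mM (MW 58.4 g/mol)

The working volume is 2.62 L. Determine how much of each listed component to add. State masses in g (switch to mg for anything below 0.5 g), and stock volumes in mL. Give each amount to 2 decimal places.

Scale factor relative to 1 L: 2.62.
L-lysine hydrochloride: 0.818 g/L × 2.62 L = 2.14 g
sodium lactate: V = C2·V2/C1 = 0.93% ÷ 41.8% × 2620 mL = 58.29 mL
MOPS: 67.7 mmol/L × 209.3 g/mol × 2.62 L ÷ 1000 = 37.12 g
sodium chloride: 455 mmol/L × 58.4 g/mol × 2.62 L ÷ 1000 = 69.62 g

L-lysine hydrochloride 2.14 g; sodium lactate 58.29 mL; MOPS 37.12 g; sodium chloride 69.62 g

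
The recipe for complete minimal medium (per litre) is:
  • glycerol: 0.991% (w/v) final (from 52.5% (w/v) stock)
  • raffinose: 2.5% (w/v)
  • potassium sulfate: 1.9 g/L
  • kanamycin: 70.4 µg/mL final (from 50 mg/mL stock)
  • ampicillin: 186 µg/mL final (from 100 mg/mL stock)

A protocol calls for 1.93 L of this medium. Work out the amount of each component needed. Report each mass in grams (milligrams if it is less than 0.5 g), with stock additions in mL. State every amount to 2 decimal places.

glycerol 36.43 mL; raffinose 48.25 g; potassium sulfate 3.67 g; kanamycin 2.72 mL; ampicillin 3.59 mL

Scale factor relative to 1 L: 1.93.
glycerol: V = C2·V2/C1 = 0.991% ÷ 52.5% × 1930 mL = 36.43 mL
raffinose: 2.5% w/v = 25 g/L → 25 × 1.93 L = 48.25 g
potassium sulfate: 1.9 g/L × 1.93 L = 3.67 g
kanamycin: dilute stock: 70.4 µg/mL × 1930 mL ÷ 50000 µg/mL = 2.72 mL
ampicillin: C1V1 = C2V2 → 186 µg/mL × 1930 mL ÷ 100000 µg/mL = 3.59 mL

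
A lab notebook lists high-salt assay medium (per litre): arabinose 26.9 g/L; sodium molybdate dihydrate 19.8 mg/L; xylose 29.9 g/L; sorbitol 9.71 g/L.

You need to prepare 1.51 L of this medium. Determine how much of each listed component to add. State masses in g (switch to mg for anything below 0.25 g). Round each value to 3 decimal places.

arabinose 40.619 g; sodium molybdate dihydrate 29.898 mg; xylose 45.149 g; sorbitol 14.662 g

Scale factor relative to 1 L: 1.51.
arabinose: 26.9 g/L × 1.51 L = 40.619 g
sodium molybdate dihydrate: 19.8 mg/L × 1.51 L = 29.898 mg
xylose: 29.9 g/L × 1.51 L = 45.149 g
sorbitol: 9.71 g/L × 1.51 L = 14.662 g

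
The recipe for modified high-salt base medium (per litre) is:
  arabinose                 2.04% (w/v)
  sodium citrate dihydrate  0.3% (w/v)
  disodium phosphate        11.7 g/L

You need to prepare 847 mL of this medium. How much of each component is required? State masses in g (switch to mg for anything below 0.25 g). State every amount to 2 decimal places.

Working volume: 847 mL = 0.847 L.
arabinose: 2.04% w/v = 20.4 g/L → 20.4 × 0.847 L = 17.28 g
sodium citrate dihydrate: 0.3% w/v = 3 g/L → 3 × 0.847 L = 2.54 g
disodium phosphate: 11.7 g/L × 0.847 L = 9.91 g

arabinose 17.28 g; sodium citrate dihydrate 2.54 g; disodium phosphate 9.91 g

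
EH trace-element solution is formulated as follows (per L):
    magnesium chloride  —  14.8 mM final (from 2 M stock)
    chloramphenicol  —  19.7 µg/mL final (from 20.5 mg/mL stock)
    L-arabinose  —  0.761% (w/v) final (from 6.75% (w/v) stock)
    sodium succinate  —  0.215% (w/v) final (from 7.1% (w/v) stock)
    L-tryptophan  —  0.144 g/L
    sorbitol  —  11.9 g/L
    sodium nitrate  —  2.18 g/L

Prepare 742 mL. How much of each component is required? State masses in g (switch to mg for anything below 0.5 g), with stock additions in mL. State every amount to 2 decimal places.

magnesium chloride 5.49 mL; chloramphenicol 0.71 mL; L-arabinose 83.65 mL; sodium succinate 22.47 mL; L-tryptophan 106.85 mg; sorbitol 8.83 g; sodium nitrate 1.62 g

Target volume = 742 mL = 0.742 L.
magnesium chloride: dilute stock: 14.8 mM × 742 mL ÷ 2000 mM = 5.49 mL
chloramphenicol: dilute stock: 19.7 µg/mL × 742 mL ÷ 20500 µg/mL = 0.71 mL
L-arabinose: dilute stock: 0.761% ÷ 6.75% × 742 mL = 83.65 mL
sodium succinate: C1V1 = C2V2 → 0.215% ÷ 7.1% × 742 mL = 22.47 mL
L-tryptophan: 0.144 g/L × 0.742 L = 0.106848 g = 106.85 mg
sorbitol: 11.9 g/L × 0.742 L = 8.83 g
sodium nitrate: 2.18 g/L × 0.742 L = 1.62 g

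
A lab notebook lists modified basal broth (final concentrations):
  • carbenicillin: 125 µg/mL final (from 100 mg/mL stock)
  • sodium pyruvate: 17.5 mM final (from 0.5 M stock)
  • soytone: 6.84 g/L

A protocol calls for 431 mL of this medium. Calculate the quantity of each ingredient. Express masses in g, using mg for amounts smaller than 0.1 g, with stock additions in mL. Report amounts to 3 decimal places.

carbenicillin 0.539 mL; sodium pyruvate 15.085 mL; soytone 2.948 g

Scale factor relative to 1 L: 0.431.
carbenicillin: dilute stock: 125 µg/mL × 431 mL ÷ 100000 µg/mL = 0.539 mL
sodium pyruvate: dilute stock: 17.5 mM × 431 mL ÷ 500 mM = 15.085 mL
soytone: 6.84 g/L × 0.431 L = 2.948 g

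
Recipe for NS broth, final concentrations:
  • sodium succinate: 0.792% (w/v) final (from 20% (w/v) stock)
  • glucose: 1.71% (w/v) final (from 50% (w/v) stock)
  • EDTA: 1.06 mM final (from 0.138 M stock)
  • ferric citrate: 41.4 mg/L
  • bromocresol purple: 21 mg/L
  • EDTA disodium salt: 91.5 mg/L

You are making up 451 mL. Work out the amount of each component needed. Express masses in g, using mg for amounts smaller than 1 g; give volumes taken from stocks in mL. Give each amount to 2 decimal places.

sodium succinate 17.86 mL; glucose 15.42 mL; EDTA 3.46 mL; ferric citrate 18.67 mg; bromocresol purple 9.47 mg; EDTA disodium salt 41.27 mg

Working volume: 451 mL = 0.451 L.
sodium succinate: C1V1 = C2V2 → 0.792% ÷ 20% × 451 mL = 17.86 mL
glucose: V = C2·V2/C1 = 1.71% ÷ 50% × 451 mL = 15.42 mL
EDTA: dilute stock: 1.06 mM × 451 mL ÷ 138 mM = 3.46 mL
ferric citrate: 41.4 mg/L × 0.451 L = 18.67 mg
bromocresol purple: 21 mg/L × 0.451 L = 9.47 mg
EDTA disodium salt: 91.5 mg/L × 0.451 L = 41.27 mg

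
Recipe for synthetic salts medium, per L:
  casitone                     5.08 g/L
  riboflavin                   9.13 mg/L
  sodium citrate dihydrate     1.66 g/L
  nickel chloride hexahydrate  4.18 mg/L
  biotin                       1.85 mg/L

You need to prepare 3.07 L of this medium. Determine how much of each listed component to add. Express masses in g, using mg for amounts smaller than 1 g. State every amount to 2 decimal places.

casitone 15.60 g; riboflavin 28.03 mg; sodium citrate dihydrate 5.10 g; nickel chloride hexahydrate 12.83 mg; biotin 5.68 mg

Scale factor relative to 1 L: 3.07.
casitone: 5.08 g/L × 3.07 L = 15.60 g
riboflavin: 9.13 mg/L × 3.07 L = 28.03 mg
sodium citrate dihydrate: 1.66 g/L × 3.07 L = 5.10 g
nickel chloride hexahydrate: 4.18 mg/L × 3.07 L = 12.83 mg
biotin: 1.85 mg/L × 3.07 L = 5.68 mg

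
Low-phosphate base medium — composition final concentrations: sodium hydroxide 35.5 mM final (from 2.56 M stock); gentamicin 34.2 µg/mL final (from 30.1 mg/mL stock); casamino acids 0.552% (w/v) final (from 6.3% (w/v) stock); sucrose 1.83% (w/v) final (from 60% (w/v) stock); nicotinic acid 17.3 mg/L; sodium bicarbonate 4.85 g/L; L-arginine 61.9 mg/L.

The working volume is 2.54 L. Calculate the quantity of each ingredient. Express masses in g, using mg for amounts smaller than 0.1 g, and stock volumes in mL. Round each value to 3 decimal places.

Working volume: 2.54 L.
sodium hydroxide: dilute stock: 35.5 mM × 2540 mL ÷ 2560 mM = 35.223 mL
gentamicin: V = C2·V2/C1 = 34.2 µg/mL × 2540 mL ÷ 30100 µg/mL = 2.886 mL
casamino acids: C1V1 = C2V2 → 0.552% ÷ 6.3% × 2540 mL = 222.552 mL
sucrose: V = C2·V2/C1 = 1.83% ÷ 60% × 2540 mL = 77.470 mL
nicotinic acid: 17.3 mg/L × 2.54 L = 43.942 mg
sodium bicarbonate: 4.85 g/L × 2.54 L = 12.319 g
L-arginine: 61.9 mg/L × 2.54 L = 157.226 mg = 0.157 g

sodium hydroxide 35.223 mL; gentamicin 2.886 mL; casamino acids 222.552 mL; sucrose 77.470 mL; nicotinic acid 43.942 mg; sodium bicarbonate 12.319 g; L-arginine 0.157 g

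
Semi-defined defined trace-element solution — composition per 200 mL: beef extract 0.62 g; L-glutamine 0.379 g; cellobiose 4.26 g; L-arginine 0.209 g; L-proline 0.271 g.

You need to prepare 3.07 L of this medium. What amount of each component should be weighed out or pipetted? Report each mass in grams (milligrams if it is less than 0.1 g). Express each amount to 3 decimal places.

Scale factor = 3070 mL / 200 mL = 15.35.
beef extract: 0.62 g × (3070 mL / 200 mL) = 9.517 g
L-glutamine: 0.379 g × (3070 mL / 200 mL) = 5.818 g
cellobiose: 4.26 g × (3070 mL / 200 mL) = 65.391 g
L-arginine: 0.209 g × (3070 mL / 200 mL) = 3.208 g
L-proline: 0.271 g × (3070 mL / 200 mL) = 4.160 g

beef extract 9.517 g; L-glutamine 5.818 g; cellobiose 65.391 g; L-arginine 3.208 g; L-proline 4.160 g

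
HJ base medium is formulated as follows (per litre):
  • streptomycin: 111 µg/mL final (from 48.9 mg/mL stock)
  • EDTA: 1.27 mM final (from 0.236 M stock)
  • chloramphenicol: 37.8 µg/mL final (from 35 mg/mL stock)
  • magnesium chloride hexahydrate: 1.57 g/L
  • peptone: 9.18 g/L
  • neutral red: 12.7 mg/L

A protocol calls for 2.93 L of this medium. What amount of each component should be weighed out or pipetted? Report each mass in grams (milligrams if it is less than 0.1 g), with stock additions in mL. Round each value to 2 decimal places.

Working volume: 2.93 L.
streptomycin: dilute stock: 111 µg/mL × 2930 mL ÷ 48900 µg/mL = 6.65 mL
EDTA: dilute stock: 1.27 mM × 2930 mL ÷ 236 mM = 15.77 mL
chloramphenicol: V = C2·V2/C1 = 37.8 µg/mL × 2930 mL ÷ 35000 µg/mL = 3.16 mL
magnesium chloride hexahydrate: 1.57 g/L × 2.93 L = 4.60 g
peptone: 9.18 g/L × 2.93 L = 26.90 g
neutral red: 12.7 mg/L × 2.93 L = 37.21 mg

streptomycin 6.65 mL; EDTA 15.77 mL; chloramphenicol 3.16 mL; magnesium chloride hexahydrate 4.60 g; peptone 26.90 g; neutral red 37.21 mg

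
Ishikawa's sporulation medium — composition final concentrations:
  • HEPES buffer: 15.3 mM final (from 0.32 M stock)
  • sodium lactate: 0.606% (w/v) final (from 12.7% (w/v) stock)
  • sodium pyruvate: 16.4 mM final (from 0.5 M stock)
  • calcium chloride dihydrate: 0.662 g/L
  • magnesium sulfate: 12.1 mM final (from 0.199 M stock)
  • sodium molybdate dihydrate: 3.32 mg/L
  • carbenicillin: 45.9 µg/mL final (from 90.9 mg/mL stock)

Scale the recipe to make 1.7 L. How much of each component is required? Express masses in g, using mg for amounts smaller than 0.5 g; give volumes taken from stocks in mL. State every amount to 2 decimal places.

Scale factor relative to 1 L: 1.7.
HEPES buffer: dilute stock: 15.3 mM × 1700 mL ÷ 320 mM = 81.28 mL
sodium lactate: V = C2·V2/C1 = 0.606% ÷ 12.7% × 1700 mL = 81.12 mL
sodium pyruvate: V = C2·V2/C1 = 16.4 mM × 1700 mL ÷ 500 mM = 55.76 mL
calcium chloride dihydrate: 0.662 g/L × 1.7 L = 1.13 g
magnesium sulfate: V = C2·V2/C1 = 12.1 mM × 1700 mL ÷ 199 mM = 103.37 mL
sodium molybdate dihydrate: 3.32 mg/L × 1.7 L = 5.64 mg
carbenicillin: V = C2·V2/C1 = 45.9 µg/mL × 1700 mL ÷ 90900 µg/mL = 0.86 mL

HEPES buffer 81.28 mL; sodium lactate 81.12 mL; sodium pyruvate 55.76 mL; calcium chloride dihydrate 1.13 g; magnesium sulfate 103.37 mL; sodium molybdate dihydrate 5.64 mg; carbenicillin 0.86 mL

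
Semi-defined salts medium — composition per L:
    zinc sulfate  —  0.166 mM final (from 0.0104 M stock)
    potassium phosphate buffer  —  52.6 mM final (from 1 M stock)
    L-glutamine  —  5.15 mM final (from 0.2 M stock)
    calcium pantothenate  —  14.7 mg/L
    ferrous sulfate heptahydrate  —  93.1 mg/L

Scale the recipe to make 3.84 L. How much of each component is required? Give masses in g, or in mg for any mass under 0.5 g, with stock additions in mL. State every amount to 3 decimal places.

Working volume: 3.84 L.
zinc sulfate: C1V1 = C2V2 → 0.166 mM × 3840 mL ÷ 10.4 mM = 61.292 mL
potassium phosphate buffer: V = C2·V2/C1 = 52.6 mM × 3840 mL ÷ 1000 mM = 201.984 mL
L-glutamine: C1V1 = C2V2 → 5.15 mM × 3840 mL ÷ 200 mM = 98.880 mL
calcium pantothenate: 14.7 mg/L × 3.84 L = 56.448 mg
ferrous sulfate heptahydrate: 93.1 mg/L × 3.84 L = 357.504 mg

zinc sulfate 61.292 mL; potassium phosphate buffer 201.984 mL; L-glutamine 98.880 mL; calcium pantothenate 56.448 mg; ferrous sulfate heptahydrate 357.504 mg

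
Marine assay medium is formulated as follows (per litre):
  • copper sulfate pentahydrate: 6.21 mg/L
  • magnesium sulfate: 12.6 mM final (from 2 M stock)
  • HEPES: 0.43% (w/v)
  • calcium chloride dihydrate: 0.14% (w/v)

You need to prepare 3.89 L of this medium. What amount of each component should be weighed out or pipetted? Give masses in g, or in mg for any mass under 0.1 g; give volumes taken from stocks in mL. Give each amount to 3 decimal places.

Scale factor relative to 1 L: 3.89.
copper sulfate pentahydrate: 6.21 mg/L × 3.89 L = 24.157 mg
magnesium sulfate: dilute stock: 12.6 mM × 3890 mL ÷ 2000 mM = 24.507 mL
HEPES: 0.43% w/v = 4.3 g/L → 4.3 × 3.89 L = 16.727 g
calcium chloride dihydrate: 0.14 g per 100 mL × 3890 mL ÷ 100 = 5.446 g

copper sulfate pentahydrate 24.157 mg; magnesium sulfate 24.507 mL; HEPES 16.727 g; calcium chloride dihydrate 5.446 g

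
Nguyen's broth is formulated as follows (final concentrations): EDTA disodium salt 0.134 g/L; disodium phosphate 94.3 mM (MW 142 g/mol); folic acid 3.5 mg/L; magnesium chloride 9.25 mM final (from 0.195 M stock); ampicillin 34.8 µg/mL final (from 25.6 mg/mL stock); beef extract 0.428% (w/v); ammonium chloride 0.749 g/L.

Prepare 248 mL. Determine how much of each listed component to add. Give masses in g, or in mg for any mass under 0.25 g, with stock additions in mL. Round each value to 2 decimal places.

Working volume: 248 mL = 0.248 L.
EDTA disodium salt: 0.134 g/L × 0.248 L = 0.033232 g = 33.23 mg
disodium phosphate: 94.3 mmol/L × 142 g/mol × 0.248 L ÷ 1000 = 3.32 g
folic acid: 3.5 mg/L × 0.248 L = 0.87 mg
magnesium chloride: C1V1 = C2V2 → 9.25 mM × 248 mL ÷ 195 mM = 11.76 mL
ampicillin: dilute stock: 34.8 µg/mL × 248 mL ÷ 25600 µg/mL = 0.34 mL
beef extract: 0.428% w/v = 4.28 g/L → 4.28 × 0.248 L = 1.06 g
ammonium chloride: 0.749 g/L × 0.248 L = 0.185752 g = 185.75 mg

EDTA disodium salt 33.23 mg; disodium phosphate 3.32 g; folic acid 0.87 mg; magnesium chloride 11.76 mL; ampicillin 0.34 mL; beef extract 1.06 g; ammonium chloride 185.75 mg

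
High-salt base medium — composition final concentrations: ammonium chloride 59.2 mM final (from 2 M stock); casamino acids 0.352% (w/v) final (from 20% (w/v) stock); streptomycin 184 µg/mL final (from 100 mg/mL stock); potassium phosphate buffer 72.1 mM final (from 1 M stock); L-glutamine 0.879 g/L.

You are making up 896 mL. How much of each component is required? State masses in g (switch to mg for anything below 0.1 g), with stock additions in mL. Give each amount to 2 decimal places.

ammonium chloride 26.52 mL; casamino acids 15.77 mL; streptomycin 1.65 mL; potassium phosphate buffer 64.60 mL; L-glutamine 0.79 g

Working volume: 896 mL = 0.896 L.
ammonium chloride: V = C2·V2/C1 = 59.2 mM × 896 mL ÷ 2000 mM = 26.52 mL
casamino acids: V = C2·V2/C1 = 0.352% ÷ 20% × 896 mL = 15.77 mL
streptomycin: dilute stock: 184 µg/mL × 896 mL ÷ 100000 µg/mL = 1.65 mL
potassium phosphate buffer: C1V1 = C2V2 → 72.1 mM × 896 mL ÷ 1000 mM = 64.60 mL
L-glutamine: 0.879 g/L × 0.896 L = 0.79 g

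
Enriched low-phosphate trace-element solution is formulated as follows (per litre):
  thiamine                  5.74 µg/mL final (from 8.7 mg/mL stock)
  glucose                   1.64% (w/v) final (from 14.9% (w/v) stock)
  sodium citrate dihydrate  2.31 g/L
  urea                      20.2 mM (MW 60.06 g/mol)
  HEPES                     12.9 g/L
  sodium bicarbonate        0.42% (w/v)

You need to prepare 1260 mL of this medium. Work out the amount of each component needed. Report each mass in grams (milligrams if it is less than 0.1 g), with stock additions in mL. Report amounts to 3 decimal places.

thiamine 0.831 mL; glucose 138.685 mL; sodium citrate dihydrate 2.911 g; urea 1.529 g; HEPES 16.254 g; sodium bicarbonate 5.292 g

Target volume = 1260 mL = 1.26 L.
thiamine: V = C2·V2/C1 = 5.74 µg/mL × 1260 mL ÷ 8700 µg/mL = 0.831 mL
glucose: C1V1 = C2V2 → 1.64% ÷ 14.9% × 1260 mL = 138.685 mL
sodium citrate dihydrate: 2.31 g/L × 1.26 L = 2.911 g
urea: 20.2 mmol/L × 60.06 g/mol × 1.26 L ÷ 1000 = 1.529 g
HEPES: 12.9 g/L × 1.26 L = 16.254 g
sodium bicarbonate: 0.42% w/v = 4.2 g/L → 4.2 × 1.26 L = 5.292 g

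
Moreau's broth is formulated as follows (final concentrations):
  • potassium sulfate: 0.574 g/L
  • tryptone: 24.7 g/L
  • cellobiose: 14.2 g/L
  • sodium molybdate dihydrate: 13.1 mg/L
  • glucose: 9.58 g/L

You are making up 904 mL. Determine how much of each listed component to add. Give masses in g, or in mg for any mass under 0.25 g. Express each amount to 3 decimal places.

potassium sulfate 0.519 g; tryptone 22.329 g; cellobiose 12.837 g; sodium molybdate dihydrate 11.842 mg; glucose 8.660 g

Scale factor relative to 1 L: 0.904.
potassium sulfate: 0.574 g/L × 0.904 L = 0.519 g
tryptone: 24.7 g/L × 0.904 L = 22.329 g
cellobiose: 14.2 g/L × 0.904 L = 12.837 g
sodium molybdate dihydrate: 13.1 mg/L × 0.904 L = 11.842 mg
glucose: 9.58 g/L × 0.904 L = 8.660 g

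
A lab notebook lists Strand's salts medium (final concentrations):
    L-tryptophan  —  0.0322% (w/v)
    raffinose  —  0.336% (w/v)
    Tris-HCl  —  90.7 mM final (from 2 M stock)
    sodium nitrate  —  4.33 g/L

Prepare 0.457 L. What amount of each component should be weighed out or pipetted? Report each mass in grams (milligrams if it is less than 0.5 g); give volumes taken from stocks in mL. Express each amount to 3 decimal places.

Scale factor relative to 1 L: 0.457.
L-tryptophan: 0.0322 g per 100 mL × 457 mL ÷ 100 = 0.147154 g = 147.154 mg
raffinose: 0.336 g per 100 mL × 457 mL ÷ 100 = 1.536 g
Tris-HCl: V = C2·V2/C1 = 90.7 mM × 457 mL ÷ 2000 mM = 20.725 mL
sodium nitrate: 4.33 g/L × 0.457 L = 1.979 g

L-tryptophan 147.154 mg; raffinose 1.536 g; Tris-HCl 20.725 mL; sodium nitrate 1.979 g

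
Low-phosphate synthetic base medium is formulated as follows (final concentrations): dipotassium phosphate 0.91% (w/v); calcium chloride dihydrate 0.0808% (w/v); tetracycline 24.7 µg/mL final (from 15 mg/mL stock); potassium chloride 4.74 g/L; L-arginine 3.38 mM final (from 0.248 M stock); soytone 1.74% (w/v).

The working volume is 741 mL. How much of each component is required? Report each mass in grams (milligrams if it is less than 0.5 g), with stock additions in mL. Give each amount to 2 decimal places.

Scale factor relative to 1 L: 0.741.
dipotassium phosphate: 0.91 g per 100 mL × 741 mL ÷ 100 = 6.74 g
calcium chloride dihydrate: 0.0808% w/v = 0.808 g/L → 0.808 × 0.741 L = 0.60 g
tetracycline: dilute stock: 24.7 µg/mL × 741 mL ÷ 15000 µg/mL = 1.22 mL
potassium chloride: 4.74 g/L × 0.741 L = 3.51 g
L-arginine: C1V1 = C2V2 → 3.38 mM × 741 mL ÷ 248 mM = 10.10 mL
soytone: 1.74 g per 100 mL × 741 mL ÷ 100 = 12.89 g

dipotassium phosphate 6.74 g; calcium chloride dihydrate 0.60 g; tetracycline 1.22 mL; potassium chloride 3.51 g; L-arginine 10.10 mL; soytone 12.89 g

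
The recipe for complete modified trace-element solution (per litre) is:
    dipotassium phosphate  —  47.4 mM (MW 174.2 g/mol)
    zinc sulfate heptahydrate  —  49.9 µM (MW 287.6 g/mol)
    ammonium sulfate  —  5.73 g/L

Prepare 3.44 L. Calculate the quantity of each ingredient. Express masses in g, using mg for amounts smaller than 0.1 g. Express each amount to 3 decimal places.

dipotassium phosphate 28.404 g; zinc sulfate heptahydrate 49.368 mg; ammonium sulfate 19.711 g

Working volume: 3.44 L.
dipotassium phosphate: 47.4 mmol/L × 174.2 g/mol × 3.44 L ÷ 1000 = 28.404 g
zinc sulfate heptahydrate: 49.9 µmol/L × 287.6 g/mol × 3.44 L ÷ 1000 = 49.368 mg
ammonium sulfate: 5.73 g/L × 3.44 L = 19.711 g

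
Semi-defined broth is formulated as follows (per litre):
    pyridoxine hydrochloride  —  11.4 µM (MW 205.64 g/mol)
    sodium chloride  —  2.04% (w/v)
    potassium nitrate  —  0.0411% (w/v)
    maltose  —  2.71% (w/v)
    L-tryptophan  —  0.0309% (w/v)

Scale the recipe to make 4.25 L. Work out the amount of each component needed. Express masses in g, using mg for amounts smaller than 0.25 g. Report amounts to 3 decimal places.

pyridoxine hydrochloride 9.963 mg; sodium chloride 86.700 g; potassium nitrate 1.747 g; maltose 115.175 g; L-tryptophan 1.313 g

Scale factor relative to 1 L: 4.25.
pyridoxine hydrochloride: 11.4 µmol/L × 205.64 g/mol × 4.25 L ÷ 1000 = 9.963 mg
sodium chloride: 2.04% w/v = 20.4 g/L → 20.4 × 4.25 L = 86.700 g
potassium nitrate: 0.0411% w/v = 0.411 g/L → 0.411 × 4.25 L = 1.747 g
maltose: 2.71 g per 100 mL × 4250 mL ÷ 100 = 115.175 g
L-tryptophan: 0.0309 g per 100 mL × 4250 mL ÷ 100 = 1.313 g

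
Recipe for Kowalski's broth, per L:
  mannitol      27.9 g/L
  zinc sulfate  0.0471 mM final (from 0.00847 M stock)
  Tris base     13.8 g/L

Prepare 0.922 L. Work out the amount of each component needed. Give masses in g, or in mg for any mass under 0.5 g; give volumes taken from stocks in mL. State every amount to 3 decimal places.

mannitol 25.724 g; zinc sulfate 5.127 mL; Tris base 12.724 g

Working volume: 0.922 L.
mannitol: 27.9 g/L × 0.922 L = 25.724 g
zinc sulfate: C1V1 = C2V2 → 0.0471 mM × 922 mL ÷ 8.47 mM = 5.127 mL
Tris base: 13.8 g/L × 0.922 L = 12.724 g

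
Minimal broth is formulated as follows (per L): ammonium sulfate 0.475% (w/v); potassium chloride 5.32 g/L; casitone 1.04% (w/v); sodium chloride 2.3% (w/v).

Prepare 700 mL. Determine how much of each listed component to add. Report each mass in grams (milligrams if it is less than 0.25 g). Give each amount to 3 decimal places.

ammonium sulfate 3.325 g; potassium chloride 3.724 g; casitone 7.280 g; sodium chloride 16.100 g

Working volume: 700 mL = 0.7 L.
ammonium sulfate: 0.475% w/v = 4.75 g/L → 4.75 × 0.7 L = 3.325 g
potassium chloride: 5.32 g/L × 0.7 L = 3.724 g
casitone: 1.04 g per 100 mL × 700 mL ÷ 100 = 7.280 g
sodium chloride: 2.3% w/v = 23 g/L → 23 × 0.7 L = 16.100 g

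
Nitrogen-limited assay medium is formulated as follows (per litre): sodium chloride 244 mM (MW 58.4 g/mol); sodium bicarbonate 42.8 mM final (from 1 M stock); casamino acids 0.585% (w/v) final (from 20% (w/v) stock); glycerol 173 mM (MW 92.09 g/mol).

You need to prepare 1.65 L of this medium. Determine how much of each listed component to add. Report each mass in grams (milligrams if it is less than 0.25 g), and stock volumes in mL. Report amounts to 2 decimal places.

sodium chloride 23.51 g; sodium bicarbonate 70.62 mL; casamino acids 48.26 mL; glycerol 26.29 g

Working volume: 1.65 L.
sodium chloride: 244 mmol/L × 58.4 g/mol × 1.65 L ÷ 1000 = 23.51 g
sodium bicarbonate: V = C2·V2/C1 = 42.8 mM × 1650 mL ÷ 1000 mM = 70.62 mL
casamino acids: V = C2·V2/C1 = 0.585% ÷ 20% × 1650 mL = 48.26 mL
glycerol: 173 mmol/L × 92.09 g/mol × 1.65 L ÷ 1000 = 26.29 g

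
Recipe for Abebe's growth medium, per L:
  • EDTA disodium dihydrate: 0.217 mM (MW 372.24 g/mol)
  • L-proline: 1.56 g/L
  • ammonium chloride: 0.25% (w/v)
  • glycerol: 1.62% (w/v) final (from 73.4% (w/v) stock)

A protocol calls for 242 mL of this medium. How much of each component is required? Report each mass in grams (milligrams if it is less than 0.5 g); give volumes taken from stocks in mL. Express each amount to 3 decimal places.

Scale factor relative to 1 L: 0.242.
EDTA disodium dihydrate: 0.217 mmol/L × 372.24 mg/mmol × 0.242 L = 19.548 mg
L-proline: 1.56 g/L × 0.242 L = 0.37752 g = 377.520 mg
ammonium chloride: 0.25 g per 100 mL × 242 mL ÷ 100 = 0.605 g
glycerol: dilute stock: 1.62% ÷ 73.4% × 242 mL = 5.341 mL

EDTA disodium dihydrate 19.548 mg; L-proline 377.520 mg; ammonium chloride 0.605 g; glycerol 5.341 mL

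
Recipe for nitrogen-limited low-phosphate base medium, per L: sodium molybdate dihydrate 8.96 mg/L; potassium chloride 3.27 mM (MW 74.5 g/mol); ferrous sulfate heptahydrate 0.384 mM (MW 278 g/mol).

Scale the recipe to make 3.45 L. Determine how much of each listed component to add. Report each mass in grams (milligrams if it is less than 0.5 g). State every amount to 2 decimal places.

sodium molybdate dihydrate 30.91 mg; potassium chloride 0.84 g; ferrous sulfate heptahydrate 368.29 mg

Scale factor relative to 1 L: 3.45.
sodium molybdate dihydrate: 8.96 mg/L × 3.45 L = 30.91 mg
potassium chloride: 3.27 mmol/L × 74.5 g/mol × 3.45 L ÷ 1000 = 0.84 g
ferrous sulfate heptahydrate: 0.384 mmol/L × 278 mg/mmol × 3.45 L = 368.29 mg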